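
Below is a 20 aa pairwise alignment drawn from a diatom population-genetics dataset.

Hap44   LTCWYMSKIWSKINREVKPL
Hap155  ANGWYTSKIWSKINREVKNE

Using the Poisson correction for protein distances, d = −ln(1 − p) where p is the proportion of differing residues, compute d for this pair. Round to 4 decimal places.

0.3567

Mismatches occur at site 1 (L→A), site 2 (T→N), site 3 (C→G), site 6 (M→T), site 19 (P→N), site 20 (L→E).
p = 6/20 = 0.300000.
d = −ln(1 − 0.300000) = −ln(0.700000) = 0.3567.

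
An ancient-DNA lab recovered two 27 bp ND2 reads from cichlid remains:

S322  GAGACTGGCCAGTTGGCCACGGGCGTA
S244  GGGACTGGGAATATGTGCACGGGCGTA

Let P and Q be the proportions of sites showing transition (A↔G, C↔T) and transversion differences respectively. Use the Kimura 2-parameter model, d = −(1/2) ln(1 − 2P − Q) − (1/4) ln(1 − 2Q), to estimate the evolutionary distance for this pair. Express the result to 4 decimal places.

0.3226

Differing sites — 2:A/G (Ti); 9:C/G (Tv); 10:C/A (Tv); 12:G/T (Tv); 13:T/A (Tv); 16:G/T (Tv); 17:C/G (Tv).
Of the 7 differences, 1 transition and 6 transversions over 27 sites: P = 1/27 = 0.037037, Q = 6/27 = 0.222222.
d = −0.5·ln(0.703704) − 0.25·ln(0.555556) = −0.5·(-0.351397) − 0.25·(-0.587786) = 0.3226.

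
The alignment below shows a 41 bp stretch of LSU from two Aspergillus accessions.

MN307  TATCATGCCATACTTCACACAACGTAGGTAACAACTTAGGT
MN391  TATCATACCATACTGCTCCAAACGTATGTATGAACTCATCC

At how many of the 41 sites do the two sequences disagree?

Mismatches occur at site 7 (G↔A), site 15 (T↔G), site 17 (A↔T), site 19 (A↔C), site 20 (C↔A), site 27 (G↔T), site 31 (A↔T), site 32 (C↔G), site 37 (T↔C), site 39 (G↔T), site 40 (G↔C), site 41 (T↔C).
That gives 12 mismatches out of 41 aligned sites, so the Hamming distance is 12.

12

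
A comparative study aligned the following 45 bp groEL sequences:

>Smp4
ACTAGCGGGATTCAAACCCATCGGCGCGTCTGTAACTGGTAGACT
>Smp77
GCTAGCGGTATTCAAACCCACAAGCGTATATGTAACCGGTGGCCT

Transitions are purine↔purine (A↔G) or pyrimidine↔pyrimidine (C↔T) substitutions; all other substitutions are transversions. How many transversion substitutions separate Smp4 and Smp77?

4

The sequences differ at positions 1 (A/G, transition), 9 (G/T, transversion), 21 (T/C, transition), 22 (C/A, transversion), 23 (G/A, transition), 27 (C/T, transition), 28 (G/A, transition), 30 (C/A, transversion), 37 (T/C, transition), 41 (A/G, transition), 43 (A/C, transversion).
Of the 11 differences, 7 transitions and 4 transversions, so the answer is 4.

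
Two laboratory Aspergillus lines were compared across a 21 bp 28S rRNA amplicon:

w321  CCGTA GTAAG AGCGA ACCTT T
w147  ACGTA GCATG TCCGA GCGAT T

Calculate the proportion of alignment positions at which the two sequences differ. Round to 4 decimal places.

0.3810

The sequences differ at positions 1 (C/A), 7 (T/C), 9 (A/T), 11 (A/T), 12 (G/C), 16 (A/G), 18 (C/G), 19 (T/A).
There are 8 differences over 21 sites, so p = 8/21 = 0.3810.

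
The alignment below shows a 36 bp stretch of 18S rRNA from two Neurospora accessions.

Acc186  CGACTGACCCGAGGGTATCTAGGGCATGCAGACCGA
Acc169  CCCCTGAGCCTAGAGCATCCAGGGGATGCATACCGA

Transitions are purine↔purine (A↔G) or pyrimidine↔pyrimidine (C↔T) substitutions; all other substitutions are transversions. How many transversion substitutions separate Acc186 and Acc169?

6

Mismatches occur at site 2 (G↔C, transversion), site 3 (A↔C, transversion), site 8 (C↔G, transversion), site 11 (G↔T, transversion), site 14 (G↔A, transition), site 16 (T↔C, transition), site 20 (T↔C, transition), site 25 (C↔G, transversion), site 31 (G↔T, transversion).
Of the 9 differences, 3 transitions and 6 transversions, so the answer is 6.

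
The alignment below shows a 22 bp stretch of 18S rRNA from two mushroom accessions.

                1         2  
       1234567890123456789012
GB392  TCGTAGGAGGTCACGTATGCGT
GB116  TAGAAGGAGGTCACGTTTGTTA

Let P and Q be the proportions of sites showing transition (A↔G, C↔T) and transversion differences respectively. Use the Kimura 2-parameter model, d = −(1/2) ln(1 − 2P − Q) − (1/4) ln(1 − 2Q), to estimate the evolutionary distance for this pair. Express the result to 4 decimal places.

Differing sites — 2:C/A (Tv); 4:T/A (Tv); 17:A/T (Tv); 20:C/T (Ti); 21:G/T (Tv); 22:T/A (Tv).
Of the 6 differences, 1 transition and 5 transversions over 22 sites: P = 1/22 = 0.045455, Q = 5/22 = 0.227273.
d = −0.5·ln(0.681817) − 0.25·ln(0.545454) = −0.5·(-0.382994) − 0.25·(-0.606137) = 0.3430.

0.3430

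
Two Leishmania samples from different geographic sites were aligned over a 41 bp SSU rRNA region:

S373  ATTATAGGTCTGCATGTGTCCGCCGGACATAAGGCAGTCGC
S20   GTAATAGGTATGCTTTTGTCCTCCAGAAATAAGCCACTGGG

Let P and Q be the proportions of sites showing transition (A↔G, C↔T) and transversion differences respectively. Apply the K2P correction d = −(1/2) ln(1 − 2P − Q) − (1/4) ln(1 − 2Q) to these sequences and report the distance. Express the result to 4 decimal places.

0.3761

Differing sites — 1:A/G (Ti); 3:T/A (Tv); 10:C/A (Tv); 14:A/T (Tv); 16:G/T (Tv); 22:G/T (Tv); 25:G/A (Ti); 28:C/A (Tv); 34:G/C (Tv); 37:G/C (Tv); 39:C/G (Tv); 41:C/G (Tv).
Of the 12 differences, 2 transitions and 10 transversions over 41 sites: P = 2/41 = 0.048780, Q = 10/41 = 0.243902.
d = −0.5·ln(0.658538) − 0.25·ln(0.512196) = −0.5·(-0.417733) − 0.25·(-0.669048) = 0.3761.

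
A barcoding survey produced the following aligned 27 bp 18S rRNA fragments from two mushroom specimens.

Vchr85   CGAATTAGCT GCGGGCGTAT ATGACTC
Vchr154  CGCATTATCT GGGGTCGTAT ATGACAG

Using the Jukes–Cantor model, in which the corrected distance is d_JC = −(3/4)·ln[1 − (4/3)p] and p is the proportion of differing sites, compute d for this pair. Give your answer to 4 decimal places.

Differing sites — 3:A/C; 8:G/T; 12:C/G; 15:G/T; 26:T/A; 27:C/G.
p = 6/27 = 0.222222.
d = −0.75 · ln(1 − (4/3)·0.222222) = −0.75 · ln(0.703704) = −0.75 · (-0.351397) = 0.2635.

0.2635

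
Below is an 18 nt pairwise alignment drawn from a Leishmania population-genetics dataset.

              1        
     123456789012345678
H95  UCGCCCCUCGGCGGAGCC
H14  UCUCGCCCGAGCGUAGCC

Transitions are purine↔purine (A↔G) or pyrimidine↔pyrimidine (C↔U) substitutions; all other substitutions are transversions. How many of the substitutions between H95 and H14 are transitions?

The sequences differ at positions 3 (G/U, transversion), 5 (C/G, transversion), 8 (U/C, transition), 9 (C/G, transversion), 10 (G/A, transition), 14 (G/U, transversion).
Of the 6 differences, 2 transitions and 4 transversions, so the answer is 2.

2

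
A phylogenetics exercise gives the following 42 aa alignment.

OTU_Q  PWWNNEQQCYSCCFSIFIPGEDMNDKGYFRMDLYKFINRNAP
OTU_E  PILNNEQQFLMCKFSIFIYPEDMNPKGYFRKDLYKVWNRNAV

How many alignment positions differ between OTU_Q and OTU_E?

The sequences differ at positions 2 (W/I), 3 (W/L), 9 (C/F), 10 (Y/L), 11 (S/M), 13 (C/K), 19 (P/Y), 20 (G/P), 25 (D/P), 31 (M/K), 36 (F/V), 37 (I/W), 42 (P/V).
That gives 13 mismatches out of 42 aligned sites, so the Hamming distance is 13.

13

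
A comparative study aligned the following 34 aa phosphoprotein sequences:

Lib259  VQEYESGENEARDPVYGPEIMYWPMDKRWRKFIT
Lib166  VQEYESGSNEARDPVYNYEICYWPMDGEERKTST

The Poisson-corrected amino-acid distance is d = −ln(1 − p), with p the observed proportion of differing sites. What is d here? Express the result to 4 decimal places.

Differing sites — 8:E/S; 17:G/N; 18:P/Y; 21:M/C; 27:K/G; 28:R/E; 29:W/E; 32:F/T; 33:I/S.
p = 9/34 = 0.264706.
d = −ln(1 − 0.264706) = −ln(0.735294) = 0.3075.

0.3075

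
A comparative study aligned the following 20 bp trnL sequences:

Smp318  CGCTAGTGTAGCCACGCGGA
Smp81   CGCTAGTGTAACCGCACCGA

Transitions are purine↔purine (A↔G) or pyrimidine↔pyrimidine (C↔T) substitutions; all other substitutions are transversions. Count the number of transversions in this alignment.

The sequences differ at positions 11 (G/A, transition), 14 (A/G, transition), 16 (G/A, transition), 18 (G/C, transversion).
Of the 4 differences, 3 transitions and 1 transversion, so the answer is 1.

1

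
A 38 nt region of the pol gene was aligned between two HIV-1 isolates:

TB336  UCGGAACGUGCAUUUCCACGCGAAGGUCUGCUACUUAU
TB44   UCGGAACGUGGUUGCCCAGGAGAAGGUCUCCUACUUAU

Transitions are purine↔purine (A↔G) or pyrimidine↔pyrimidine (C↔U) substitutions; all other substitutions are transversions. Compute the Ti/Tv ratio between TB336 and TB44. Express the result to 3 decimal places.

0.167

Mismatches occur at site 11 (C/G, transversion), site 12 (A/U, transversion), site 14 (U/G, transversion), site 15 (U/C, transition), site 19 (C/G, transversion), site 21 (C/A, transversion), site 30 (G/C, transversion).
Of the 7 differences, 1 transition and 6 transversions, so Ti/Tv = 1/6 = 0.167.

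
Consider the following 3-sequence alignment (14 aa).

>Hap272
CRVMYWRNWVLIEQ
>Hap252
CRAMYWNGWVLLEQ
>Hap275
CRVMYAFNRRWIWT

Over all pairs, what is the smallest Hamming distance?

Pairwise Hamming distances:
  Hap272 vs Hap252: 4
  Hap272 vs Hap275: 7
  Hap252 vs Hap275: 10
The smallest is 4, between Hap272 and Hap252.

4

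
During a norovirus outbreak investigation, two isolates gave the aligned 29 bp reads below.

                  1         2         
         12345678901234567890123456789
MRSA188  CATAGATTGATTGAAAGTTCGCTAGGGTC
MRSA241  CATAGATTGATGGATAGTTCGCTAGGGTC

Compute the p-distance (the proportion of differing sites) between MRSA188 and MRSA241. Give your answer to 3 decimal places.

Mismatches occur at site 12 (T↔G), site 15 (A↔T).
There are 2 differences over 29 sites, so p = 2/29 = 0.069.

0.069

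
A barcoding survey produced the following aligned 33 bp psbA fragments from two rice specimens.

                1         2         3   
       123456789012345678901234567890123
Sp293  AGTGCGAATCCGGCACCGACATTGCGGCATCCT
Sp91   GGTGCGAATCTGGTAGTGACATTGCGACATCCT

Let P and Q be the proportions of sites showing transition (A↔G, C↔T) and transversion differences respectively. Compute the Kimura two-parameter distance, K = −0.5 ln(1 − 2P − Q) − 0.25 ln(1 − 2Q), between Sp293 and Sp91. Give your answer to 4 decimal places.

Mismatches occur at site 1 (A↔G, transition), site 11 (C↔T, transition), site 14 (C↔T, transition), site 16 (C↔G, transversion), site 17 (C↔T, transition), site 27 (G↔A, transition).
Of the 6 differences, 5 transitions and 1 transversion over 33 sites: P = 5/33 = 0.151515, Q = 1/33 = 0.030303.
d = −0.5·ln(0.666667) − 0.25·ln(0.939394) = −0.5·(-0.405465) − 0.25·(-0.062520) = 0.2184.

0.2184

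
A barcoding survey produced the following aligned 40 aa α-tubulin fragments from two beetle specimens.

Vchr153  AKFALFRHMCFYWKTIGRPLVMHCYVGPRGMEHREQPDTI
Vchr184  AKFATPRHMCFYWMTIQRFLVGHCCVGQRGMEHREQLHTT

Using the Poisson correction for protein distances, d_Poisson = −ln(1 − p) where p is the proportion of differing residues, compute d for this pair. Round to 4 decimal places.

0.3216

Differing sites — 5:L/T; 6:F/P; 14:K/M; 17:G/Q; 19:P/F; 22:M/G; 25:Y/C; 28:P/Q; 37:P/L; 38:D/H; 40:I/T.
p = 11/40 = 0.275000.
d = −ln(1 − 0.275000) = −ln(0.725000) = 0.3216.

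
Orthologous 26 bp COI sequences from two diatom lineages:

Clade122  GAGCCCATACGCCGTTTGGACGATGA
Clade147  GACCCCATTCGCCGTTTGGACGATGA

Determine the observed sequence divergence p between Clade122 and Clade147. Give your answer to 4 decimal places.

0.0769

Mismatches occur at site 3 (G→C), site 9 (A→T).
There are 2 differences over 26 sites, so p = 2/26 = 0.0769.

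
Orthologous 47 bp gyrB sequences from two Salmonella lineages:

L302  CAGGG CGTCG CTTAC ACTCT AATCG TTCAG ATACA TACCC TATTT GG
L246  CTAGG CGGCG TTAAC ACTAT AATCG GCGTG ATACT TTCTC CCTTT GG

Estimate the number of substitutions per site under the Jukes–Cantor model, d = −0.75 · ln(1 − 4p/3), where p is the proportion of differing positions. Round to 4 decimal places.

0.4157

Mismatches occur at site 2 (A→T), site 3 (G→A), site 8 (T→G), site 11 (C→T), site 13 (T→A), site 19 (C→A), site 26 (T→G), site 27 (T→C), site 28 (C→G), site 29 (A→T), site 35 (A→T), site 37 (A→T), site 39 (C→T), site 41 (T→C), site 42 (A→C).
p = 15/47 = 0.319149.
d = −0.75 · ln(1 − (4/3)·0.319149) = −0.75 · ln(0.574468) = −0.75 · (-0.554311) = 0.4157.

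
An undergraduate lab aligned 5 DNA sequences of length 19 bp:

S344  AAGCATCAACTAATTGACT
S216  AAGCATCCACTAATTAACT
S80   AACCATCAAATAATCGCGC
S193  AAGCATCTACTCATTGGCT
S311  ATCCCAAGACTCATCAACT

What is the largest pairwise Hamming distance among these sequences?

11

Pairwise Hamming distances:
  S344 vs S216: 2
  S344 vs S80: 6
  S344 vs S193: 3
  S344 vs S311: 9
  S216 vs S80: 8
  S216 vs S193: 4
  S216 vs S311: 8
  S80 vs S193: 8
  S80 vs S311: 11
  S193 vs S311: 9
The largest is 11, between S80 and S311.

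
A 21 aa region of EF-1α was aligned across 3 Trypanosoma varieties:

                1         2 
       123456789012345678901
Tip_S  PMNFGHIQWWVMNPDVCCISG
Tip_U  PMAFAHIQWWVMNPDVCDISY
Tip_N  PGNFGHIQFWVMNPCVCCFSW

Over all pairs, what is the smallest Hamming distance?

Pairwise Hamming distances:
  Tip_S vs Tip_U: 4
  Tip_S vs Tip_N: 5
  Tip_U vs Tip_N: 8
The smallest is 4, between Tip_S and Tip_U.

4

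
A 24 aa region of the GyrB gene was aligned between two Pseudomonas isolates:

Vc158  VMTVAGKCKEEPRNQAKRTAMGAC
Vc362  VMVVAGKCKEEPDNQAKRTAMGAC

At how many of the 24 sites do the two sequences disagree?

2

Differing sites — 3:T/V; 13:R/D.
That gives 2 mismatches out of 24 aligned sites, so the Hamming distance is 2.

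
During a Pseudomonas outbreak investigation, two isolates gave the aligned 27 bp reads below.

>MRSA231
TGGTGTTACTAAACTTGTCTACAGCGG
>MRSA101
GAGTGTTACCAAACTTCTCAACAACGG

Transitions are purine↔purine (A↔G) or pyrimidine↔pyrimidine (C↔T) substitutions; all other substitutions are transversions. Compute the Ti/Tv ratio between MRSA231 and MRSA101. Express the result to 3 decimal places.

1.000

Differing sites — 1:T/G (Tv); 2:G/A (Ti); 10:T/C (Ti); 17:G/C (Tv); 20:T/A (Tv); 24:G/A (Ti).
Of the 6 differences, 3 transitions and 3 transversions, so Ti/Tv = 3/3 = 1.000.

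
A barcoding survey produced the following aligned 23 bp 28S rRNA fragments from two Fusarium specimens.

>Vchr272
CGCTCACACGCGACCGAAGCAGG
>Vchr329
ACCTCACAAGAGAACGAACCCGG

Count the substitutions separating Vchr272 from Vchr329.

The sequences differ at positions 1 (C/A), 2 (G/C), 9 (C/A), 11 (C/A), 14 (C/A), 19 (G/C), 21 (A/C).
That gives 7 mismatches out of 23 aligned sites, so the Hamming distance is 7.

7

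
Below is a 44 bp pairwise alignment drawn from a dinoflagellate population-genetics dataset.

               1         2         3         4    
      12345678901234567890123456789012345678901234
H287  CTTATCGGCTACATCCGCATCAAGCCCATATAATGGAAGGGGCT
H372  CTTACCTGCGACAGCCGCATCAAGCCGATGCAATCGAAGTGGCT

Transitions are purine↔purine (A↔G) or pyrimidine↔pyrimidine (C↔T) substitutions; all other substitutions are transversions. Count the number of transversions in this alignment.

6

The sequences differ at positions 5 (T/C, transition), 7 (G/T, transversion), 10 (T/G, transversion), 14 (T/G, transversion), 27 (C/G, transversion), 30 (A/G, transition), 31 (T/C, transition), 35 (G/C, transversion), 40 (G/T, transversion).
Of the 9 differences, 3 transitions and 6 transversions, so the answer is 6.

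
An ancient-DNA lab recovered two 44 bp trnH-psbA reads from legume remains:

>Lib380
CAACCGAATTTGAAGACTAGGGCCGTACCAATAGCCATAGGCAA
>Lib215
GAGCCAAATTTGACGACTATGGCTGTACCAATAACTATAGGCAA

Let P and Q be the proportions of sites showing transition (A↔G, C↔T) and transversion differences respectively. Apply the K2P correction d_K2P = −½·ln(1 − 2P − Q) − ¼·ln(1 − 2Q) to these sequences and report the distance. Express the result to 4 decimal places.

0.2118

The sequences differ at positions 1 (C/G, transversion), 3 (A/G, transition), 6 (G/A, transition), 14 (A/C, transversion), 20 (G/T, transversion), 24 (C/T, transition), 34 (G/A, transition), 36 (C/T, transition).
Of the 8 differences, 5 transitions and 3 transversions over 44 sites: P = 5/44 = 0.113636, Q = 3/44 = 0.068182.
d = −0.5·ln(0.704546) − 0.25·ln(0.863636) = −0.5·(-0.350202) − 0.25·(-0.146604) = 0.2118.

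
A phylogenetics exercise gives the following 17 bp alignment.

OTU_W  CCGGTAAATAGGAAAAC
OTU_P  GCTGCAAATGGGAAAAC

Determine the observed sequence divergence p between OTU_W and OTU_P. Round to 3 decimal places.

0.235

Differing sites — 1:C/G; 3:G/T; 5:T/C; 10:A/G.
There are 4 differences over 17 sites, so p = 4/17 = 0.235.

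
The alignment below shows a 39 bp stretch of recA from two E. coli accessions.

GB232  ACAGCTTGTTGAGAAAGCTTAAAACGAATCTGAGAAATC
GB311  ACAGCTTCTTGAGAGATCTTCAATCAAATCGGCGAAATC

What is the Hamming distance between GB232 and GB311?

8

Mismatches occur at site 8 (G→C), site 15 (A→G), site 17 (G→T), site 21 (A→C), site 24 (A→T), site 26 (G→A), site 31 (T→G), site 33 (A→C).
That gives 8 mismatches out of 39 aligned sites, so the Hamming distance is 8.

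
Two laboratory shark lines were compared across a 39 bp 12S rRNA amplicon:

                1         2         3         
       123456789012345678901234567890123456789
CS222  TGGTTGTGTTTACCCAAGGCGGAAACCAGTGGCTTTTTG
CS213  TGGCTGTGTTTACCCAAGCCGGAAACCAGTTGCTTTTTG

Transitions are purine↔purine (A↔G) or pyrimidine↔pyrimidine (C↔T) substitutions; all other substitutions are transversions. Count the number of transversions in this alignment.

The sequences differ at positions 4 (T/C, transition), 19 (G/C, transversion), 31 (G/T, transversion).
Of the 3 differences, 1 transition and 2 transversions, so the answer is 2.

2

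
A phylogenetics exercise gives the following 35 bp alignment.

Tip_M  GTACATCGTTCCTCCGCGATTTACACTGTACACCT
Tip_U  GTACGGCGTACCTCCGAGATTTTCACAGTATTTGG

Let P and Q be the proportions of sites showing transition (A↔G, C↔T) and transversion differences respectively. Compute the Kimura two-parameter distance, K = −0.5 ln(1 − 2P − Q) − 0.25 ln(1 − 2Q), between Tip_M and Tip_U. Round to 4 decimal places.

Differing sites — 5:A/G (Ti); 6:T/G (Tv); 10:T/A (Tv); 17:C/A (Tv); 23:A/T (Tv); 27:T/A (Tv); 31:C/T (Ti); 32:A/T (Tv); 33:C/T (Ti); 34:C/G (Tv); 35:T/G (Tv).
Of the 11 differences, 3 transitions and 8 transversions over 35 sites: P = 3/35 = 0.085714, Q = 8/35 = 0.228571.
d = −0.5·ln(0.600001) − 0.25·ln(0.542858) = −0.5·(-0.510824) − 0.25·(-0.610908) = 0.4081.

0.4081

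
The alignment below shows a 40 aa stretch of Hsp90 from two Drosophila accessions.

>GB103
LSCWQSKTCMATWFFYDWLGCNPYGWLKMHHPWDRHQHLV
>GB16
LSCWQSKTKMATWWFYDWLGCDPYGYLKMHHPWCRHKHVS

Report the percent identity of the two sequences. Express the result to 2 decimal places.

Mismatches occur at site 9 (C/K), site 14 (F/W), site 22 (N/D), site 26 (W/Y), site 34 (D/C), site 37 (Q/K), site 39 (L/V), site 40 (V/S).
32 of the 40 sites match, so the percent identity is 32/40 × 100 = 80.00%.

80.00%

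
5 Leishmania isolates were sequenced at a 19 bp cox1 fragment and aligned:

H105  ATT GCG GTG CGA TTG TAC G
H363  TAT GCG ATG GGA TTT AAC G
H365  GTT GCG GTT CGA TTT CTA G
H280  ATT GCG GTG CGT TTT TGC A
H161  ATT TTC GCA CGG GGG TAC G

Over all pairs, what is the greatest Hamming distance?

14

Pairwise Hamming distances:
  H105 vs H363: 6
  H105 vs H365: 6
  H105 vs H280: 4
  H105 vs H161: 8
  H363 vs H365: 8
  H363 vs H280: 8
  H363 vs H161: 14
  H365 vs H280: 7
  H365 vs H161: 13
  H280 vs H161: 11
The largest is 14, between H363 and H161.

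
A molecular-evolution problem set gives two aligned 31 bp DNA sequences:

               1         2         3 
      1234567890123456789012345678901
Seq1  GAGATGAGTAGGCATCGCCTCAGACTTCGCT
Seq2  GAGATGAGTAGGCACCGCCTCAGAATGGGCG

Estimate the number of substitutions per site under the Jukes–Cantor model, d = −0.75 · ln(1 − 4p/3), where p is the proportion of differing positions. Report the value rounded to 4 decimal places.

0.1816

Mismatches occur at site 15 (T/C), site 25 (C/A), site 27 (T/G), site 28 (C/G), site 31 (T/G).
p = 5/31 = 0.161290.
d = −0.75 · ln(1 − (4/3)·0.161290) = −0.75 · ln(0.784947) = −0.75 · (-0.242139) = 0.1816.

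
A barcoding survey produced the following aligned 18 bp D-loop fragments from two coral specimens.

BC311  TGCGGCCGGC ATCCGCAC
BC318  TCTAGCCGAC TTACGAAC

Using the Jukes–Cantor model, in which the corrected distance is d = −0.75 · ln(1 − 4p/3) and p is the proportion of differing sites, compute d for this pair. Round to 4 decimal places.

The sequences differ at positions 2 (G/C), 3 (C/T), 4 (G/A), 9 (G/A), 11 (A/T), 13 (C/A), 16 (C/A).
p = 7/18 = 0.388889.
d = −0.75 · ln(1 − (4/3)·0.388889) = −0.75 · ln(0.481481) = −0.75 · (-0.730889) = 0.5482.

0.5482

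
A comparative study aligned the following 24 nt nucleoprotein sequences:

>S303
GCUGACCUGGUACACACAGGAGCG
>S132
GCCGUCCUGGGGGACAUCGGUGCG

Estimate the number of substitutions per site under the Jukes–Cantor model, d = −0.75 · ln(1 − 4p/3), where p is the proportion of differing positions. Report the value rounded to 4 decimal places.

Differing sites — 3:U/C; 5:A/U; 11:U/G; 12:A/G; 13:C/G; 17:C/U; 18:A/C; 21:A/U.
p = 8/24 = 0.333333.
d = −0.75 · ln(1 − (4/3)·0.333333) = −0.75 · ln(0.555556) = −0.75 · (-0.587786) = 0.4408.

0.4408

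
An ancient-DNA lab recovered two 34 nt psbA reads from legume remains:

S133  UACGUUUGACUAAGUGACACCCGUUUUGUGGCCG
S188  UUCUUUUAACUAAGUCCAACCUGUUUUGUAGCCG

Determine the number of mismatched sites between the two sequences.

Mismatches occur at site 2 (A→U), site 4 (G→U), site 8 (G→A), site 16 (G→C), site 17 (A→C), site 18 (C→A), site 22 (C→U), site 30 (G→A).
That gives 8 mismatches out of 34 aligned sites, so the Hamming distance is 8.

8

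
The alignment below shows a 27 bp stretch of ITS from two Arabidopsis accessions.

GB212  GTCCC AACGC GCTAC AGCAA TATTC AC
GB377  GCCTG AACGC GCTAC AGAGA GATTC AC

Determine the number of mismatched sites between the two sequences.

Mismatches occur at site 2 (T→C), site 4 (C→T), site 5 (C→G), site 18 (C→A), site 19 (A→G), site 21 (T→G).
That gives 6 mismatches out of 27 aligned sites, so the Hamming distance is 6.

6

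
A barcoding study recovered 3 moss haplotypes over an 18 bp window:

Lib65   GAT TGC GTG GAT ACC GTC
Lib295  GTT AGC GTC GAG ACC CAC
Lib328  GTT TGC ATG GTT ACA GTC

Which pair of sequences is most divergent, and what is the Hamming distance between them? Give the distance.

8

Pairwise Hamming distances:
  Lib65 vs Lib295: 6
  Lib65 vs Lib328: 4
  Lib295 vs Lib328: 8
The largest is 8, between Lib295 and Lib328.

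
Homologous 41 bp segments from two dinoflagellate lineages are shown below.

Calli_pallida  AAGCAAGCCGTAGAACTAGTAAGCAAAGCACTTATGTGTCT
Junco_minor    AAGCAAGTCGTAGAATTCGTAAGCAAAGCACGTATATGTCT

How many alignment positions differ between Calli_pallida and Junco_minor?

5

Mismatches occur at site 8 (C↔T), site 16 (C↔T), site 18 (A↔C), site 32 (T↔G), site 36 (G↔A).
That gives 5 mismatches out of 41 aligned sites, so the Hamming distance is 5.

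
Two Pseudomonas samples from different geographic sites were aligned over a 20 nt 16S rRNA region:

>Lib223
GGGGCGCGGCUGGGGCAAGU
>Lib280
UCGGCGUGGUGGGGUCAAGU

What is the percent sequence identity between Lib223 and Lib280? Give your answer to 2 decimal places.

Differing sites — 1:G/U; 2:G/C; 7:C/U; 10:C/U; 11:U/G; 15:G/U.
14 of the 20 sites match, so the percent identity is 14/20 × 100 = 70.00%.

70.00%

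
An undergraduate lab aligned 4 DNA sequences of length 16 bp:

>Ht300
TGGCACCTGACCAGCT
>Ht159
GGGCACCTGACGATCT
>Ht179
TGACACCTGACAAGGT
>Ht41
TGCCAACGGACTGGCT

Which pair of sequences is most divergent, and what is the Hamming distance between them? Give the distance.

Pairwise Hamming distances:
  Ht300 vs Ht159: 3
  Ht300 vs Ht179: 3
  Ht300 vs Ht41: 5
  Ht159 vs Ht179: 5
  Ht159 vs Ht41: 7
  Ht179 vs Ht41: 6
The largest is 7, between Ht159 and Ht41.

7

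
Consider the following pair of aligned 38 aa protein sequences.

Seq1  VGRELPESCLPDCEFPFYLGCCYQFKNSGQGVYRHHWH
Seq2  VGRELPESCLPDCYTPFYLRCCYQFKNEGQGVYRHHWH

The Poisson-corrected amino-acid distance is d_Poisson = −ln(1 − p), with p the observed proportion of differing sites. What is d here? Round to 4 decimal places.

Mismatches occur at site 14 (E↔Y), site 15 (F↔T), site 20 (G↔R), site 28 (S↔E).
p = 4/38 = 0.105263.
d = −ln(1 − 0.105263) = −ln(0.894737) = 0.1112.

0.1112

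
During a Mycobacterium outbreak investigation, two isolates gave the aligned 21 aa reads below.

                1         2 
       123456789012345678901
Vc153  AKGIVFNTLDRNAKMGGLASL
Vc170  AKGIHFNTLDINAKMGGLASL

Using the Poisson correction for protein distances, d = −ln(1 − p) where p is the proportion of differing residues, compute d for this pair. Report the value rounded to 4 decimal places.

The sequences differ at positions 5 (V/H), 11 (R/I).
p = 2/21 = 0.095238.
d = −ln(1 − 0.095238) = −ln(0.904762) = 0.1001.

0.1001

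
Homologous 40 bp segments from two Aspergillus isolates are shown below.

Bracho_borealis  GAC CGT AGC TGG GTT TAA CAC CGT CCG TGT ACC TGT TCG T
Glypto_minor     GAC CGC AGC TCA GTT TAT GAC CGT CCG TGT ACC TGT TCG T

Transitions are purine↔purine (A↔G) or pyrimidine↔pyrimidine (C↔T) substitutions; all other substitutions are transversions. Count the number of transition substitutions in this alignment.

Differing sites — 6:T/C (Ti); 11:G/C (Tv); 12:G/A (Ti); 18:A/T (Tv); 19:C/G (Tv).
Of the 5 differences, 2 transitions and 3 transversions, so the answer is 2.

2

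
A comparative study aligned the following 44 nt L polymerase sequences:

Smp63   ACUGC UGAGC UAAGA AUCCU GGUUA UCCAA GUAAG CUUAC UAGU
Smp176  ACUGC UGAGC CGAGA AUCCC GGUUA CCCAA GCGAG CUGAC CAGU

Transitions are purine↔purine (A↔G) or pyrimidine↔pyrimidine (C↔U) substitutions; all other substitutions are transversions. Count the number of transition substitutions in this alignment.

7

Mismatches occur at site 11 (U/C, transition), site 12 (A/G, transition), site 20 (U/C, transition), site 26 (U/C, transition), site 32 (U/C, transition), site 33 (A/G, transition), site 38 (U/G, transversion), site 41 (U/C, transition).
Of the 8 differences, 7 transitions and 1 transversion, so the answer is 7.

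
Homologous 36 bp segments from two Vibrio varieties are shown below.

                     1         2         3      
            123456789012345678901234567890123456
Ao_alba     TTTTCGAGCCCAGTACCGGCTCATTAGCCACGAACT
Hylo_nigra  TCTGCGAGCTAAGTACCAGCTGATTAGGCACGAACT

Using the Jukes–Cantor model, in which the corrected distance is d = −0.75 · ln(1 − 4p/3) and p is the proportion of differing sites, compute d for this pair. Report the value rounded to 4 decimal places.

0.2251

Mismatches occur at site 2 (T→C), site 4 (T→G), site 10 (C→T), site 11 (C→A), site 18 (G→A), site 22 (C→G), site 28 (C→G).
p = 7/36 = 0.194444.
d = −0.75 · ln(1 − (4/3)·0.194444) = −0.75 · ln(0.740741) = −0.75 · (-0.300104) = 0.2251.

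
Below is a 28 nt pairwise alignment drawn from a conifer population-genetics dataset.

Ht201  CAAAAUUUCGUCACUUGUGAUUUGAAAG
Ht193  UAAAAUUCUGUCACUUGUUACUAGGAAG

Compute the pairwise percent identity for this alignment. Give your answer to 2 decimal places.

75.00%

Mismatches occur at site 1 (C/U), site 8 (U/C), site 9 (C/U), site 19 (G/U), site 21 (U/C), site 23 (U/A), site 25 (A/G).
21 of the 28 sites match, so the percent identity is 21/28 × 100 = 75.00%.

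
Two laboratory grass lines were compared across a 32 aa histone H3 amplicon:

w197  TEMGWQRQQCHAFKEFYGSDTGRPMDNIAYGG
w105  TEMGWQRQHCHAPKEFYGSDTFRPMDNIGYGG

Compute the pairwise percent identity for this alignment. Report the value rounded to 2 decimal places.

87.50%

Differing sites — 9:Q/H; 13:F/P; 22:G/F; 29:A/G.
28 of the 32 sites match, so the percent identity is 28/32 × 100 = 87.50%.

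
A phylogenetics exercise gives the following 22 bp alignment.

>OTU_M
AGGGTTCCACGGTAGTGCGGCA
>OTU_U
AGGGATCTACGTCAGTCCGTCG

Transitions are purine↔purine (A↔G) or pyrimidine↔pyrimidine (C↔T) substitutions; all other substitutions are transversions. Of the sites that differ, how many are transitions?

Differing sites — 5:T/A (Tv); 8:C/T (Ti); 12:G/T (Tv); 13:T/C (Ti); 17:G/C (Tv); 20:G/T (Tv); 22:A/G (Ti).
Of the 7 differences, 3 transitions and 4 transversions, so the answer is 3.

3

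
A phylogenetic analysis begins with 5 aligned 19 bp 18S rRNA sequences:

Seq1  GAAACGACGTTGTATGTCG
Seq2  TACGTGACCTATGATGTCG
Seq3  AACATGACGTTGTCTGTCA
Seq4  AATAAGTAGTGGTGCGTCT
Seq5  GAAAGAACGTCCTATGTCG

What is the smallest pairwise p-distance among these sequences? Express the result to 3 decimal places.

0.211

Pairwise Hamming distances:
  Seq1 vs Seq2: 8
  Seq1 vs Seq3: 5
  Seq1 vs Seq4: 9
  Seq1 vs Seq5: 4
  Seq2 vs Seq3: 8
  Seq2 vs Seq4: 13
  Seq2 vs Seq5: 9
  Seq3 vs Seq4: 8
  Seq3 vs Seq5: 8
  Seq4 vs Seq5: 11
The smallest is 4 mismatches, between Seq1 and Seq5; p = 4/19 = 0.211.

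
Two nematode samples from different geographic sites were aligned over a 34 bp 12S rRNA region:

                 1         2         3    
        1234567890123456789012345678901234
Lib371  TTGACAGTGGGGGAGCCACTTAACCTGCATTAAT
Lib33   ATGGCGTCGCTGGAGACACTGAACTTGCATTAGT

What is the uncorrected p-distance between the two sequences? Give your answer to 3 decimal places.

The sequences differ at positions 1 (T/A), 4 (A/G), 6 (A/G), 7 (G/T), 8 (T/C), 10 (G/C), 11 (G/T), 16 (C/A), 21 (T/G), 25 (C/T), 33 (A/G).
There are 11 differences over 34 sites, so p = 11/34 = 0.324.

0.324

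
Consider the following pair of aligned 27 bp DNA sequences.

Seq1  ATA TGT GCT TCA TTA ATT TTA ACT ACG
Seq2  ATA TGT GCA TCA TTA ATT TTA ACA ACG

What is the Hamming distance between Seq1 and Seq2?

Differing sites — 9:T/A; 24:T/A.
That gives 2 mismatches out of 27 aligned sites, so the Hamming distance is 2.

2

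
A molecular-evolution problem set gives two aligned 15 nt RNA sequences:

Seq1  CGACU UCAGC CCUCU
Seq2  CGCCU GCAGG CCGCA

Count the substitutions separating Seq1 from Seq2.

5

Differing sites — 3:A/C; 6:U/G; 10:C/G; 13:U/G; 15:U/A.
That gives 5 mismatches out of 15 aligned sites, so the Hamming distance is 5.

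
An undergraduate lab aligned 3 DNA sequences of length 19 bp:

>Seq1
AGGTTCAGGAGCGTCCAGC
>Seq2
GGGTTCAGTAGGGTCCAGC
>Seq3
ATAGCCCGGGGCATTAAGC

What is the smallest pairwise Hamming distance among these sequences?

Pairwise Hamming distances:
  Seq1 vs Seq2: 3
  Seq1 vs Seq3: 9
  Seq2 vs Seq3: 12
The smallest is 3, between Seq1 and Seq2.

3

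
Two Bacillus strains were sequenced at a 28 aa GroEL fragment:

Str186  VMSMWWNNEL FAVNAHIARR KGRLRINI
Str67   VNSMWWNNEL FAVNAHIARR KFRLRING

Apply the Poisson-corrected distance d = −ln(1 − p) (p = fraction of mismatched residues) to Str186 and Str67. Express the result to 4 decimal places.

Mismatches occur at site 2 (M↔N), site 22 (G↔F), site 28 (I↔G).
p = 3/28 = 0.107143.
d = −ln(1 − 0.107143) = −ln(0.892857) = 0.1133.

0.1133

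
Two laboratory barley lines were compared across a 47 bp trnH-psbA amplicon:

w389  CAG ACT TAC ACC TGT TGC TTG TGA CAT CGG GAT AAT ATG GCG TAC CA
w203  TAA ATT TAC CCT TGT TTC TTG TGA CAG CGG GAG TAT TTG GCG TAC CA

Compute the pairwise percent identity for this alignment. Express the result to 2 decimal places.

The sequences differ at positions 1 (C/T), 3 (G/A), 5 (C/T), 10 (A/C), 12 (C/T), 17 (G/T), 27 (T/G), 33 (T/G), 34 (A/T), 37 (A/T).
37 of the 47 sites match, so the percent identity is 37/47 × 100 = 78.72%.

78.72%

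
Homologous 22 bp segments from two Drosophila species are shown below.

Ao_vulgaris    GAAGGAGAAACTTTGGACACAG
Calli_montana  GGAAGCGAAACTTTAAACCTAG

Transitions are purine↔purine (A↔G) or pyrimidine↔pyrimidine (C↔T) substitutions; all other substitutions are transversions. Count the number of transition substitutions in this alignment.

5

Differing sites — 2:A/G (Ti); 4:G/A (Ti); 6:A/C (Tv); 15:G/A (Ti); 16:G/A (Ti); 19:A/C (Tv); 20:C/T (Ti).
Of the 7 differences, 5 transitions and 2 transversions, so the answer is 5.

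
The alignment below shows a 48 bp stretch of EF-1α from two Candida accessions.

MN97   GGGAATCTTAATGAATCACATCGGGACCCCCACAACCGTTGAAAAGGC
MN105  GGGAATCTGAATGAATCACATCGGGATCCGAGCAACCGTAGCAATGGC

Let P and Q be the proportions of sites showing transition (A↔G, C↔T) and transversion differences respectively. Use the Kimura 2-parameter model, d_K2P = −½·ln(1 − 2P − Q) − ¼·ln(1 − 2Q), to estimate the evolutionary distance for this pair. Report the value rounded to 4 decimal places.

0.1887

The sequences differ at positions 9 (T/G, transversion), 27 (C/T, transition), 30 (C/G, transversion), 31 (C/A, transversion), 32 (A/G, transition), 40 (T/A, transversion), 42 (A/C, transversion), 45 (A/T, transversion).
Of the 8 differences, 2 transitions and 6 transversions over 48 sites: P = 2/48 = 0.041667, Q = 6/48 = 0.125000.
d = −0.5·ln(0.791666) − 0.25·ln(0.750000) = −0.5·(-0.233616) − 0.25·(-0.287682) = 0.1887.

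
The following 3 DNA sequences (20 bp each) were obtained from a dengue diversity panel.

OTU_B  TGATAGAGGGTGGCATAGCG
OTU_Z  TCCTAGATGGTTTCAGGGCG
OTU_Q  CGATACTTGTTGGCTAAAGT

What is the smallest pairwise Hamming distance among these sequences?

Pairwise Hamming distances:
  OTU_B vs OTU_Z: 7
  OTU_B vs OTU_Q: 10
  OTU_Z vs OTU_Q: 14
The smallest is 7, between OTU_B and OTU_Z.

7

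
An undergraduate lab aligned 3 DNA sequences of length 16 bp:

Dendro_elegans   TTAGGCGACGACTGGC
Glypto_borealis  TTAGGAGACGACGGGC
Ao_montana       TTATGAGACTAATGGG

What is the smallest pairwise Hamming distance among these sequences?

2

Pairwise Hamming distances:
  Dendro_elegans vs Glypto_borealis: 2
  Dendro_elegans vs Ao_montana: 5
  Glypto_borealis vs Ao_montana: 5
The smallest is 2, between Dendro_elegans and Glypto_borealis.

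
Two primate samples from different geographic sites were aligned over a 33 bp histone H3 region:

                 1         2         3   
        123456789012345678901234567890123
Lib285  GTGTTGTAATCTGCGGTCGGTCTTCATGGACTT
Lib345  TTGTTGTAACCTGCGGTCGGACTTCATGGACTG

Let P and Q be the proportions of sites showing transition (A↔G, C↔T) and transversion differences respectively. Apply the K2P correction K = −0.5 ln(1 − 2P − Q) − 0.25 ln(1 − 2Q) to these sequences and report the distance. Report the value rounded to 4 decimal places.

Differing sites — 1:G/T (Tv); 10:T/C (Ti); 21:T/A (Tv); 33:T/G (Tv).
Of the 4 differences, 1 transition and 3 transversions over 33 sites: P = 1/33 = 0.030303, Q = 3/33 = 0.090909.
d = −0.5·ln(0.848485) − 0.25·ln(0.818182) = −0.5·(-0.164303) − 0.25·(-0.200670) = 0.1323.

0.1323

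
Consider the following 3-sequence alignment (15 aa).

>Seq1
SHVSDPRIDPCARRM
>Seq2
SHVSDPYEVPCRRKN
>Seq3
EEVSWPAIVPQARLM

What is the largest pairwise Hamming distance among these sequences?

Pairwise Hamming distances:
  Seq1 vs Seq2: 6
  Seq1 vs Seq3: 7
  Seq2 vs Seq3: 9
The largest is 9, between Seq2 and Seq3.

9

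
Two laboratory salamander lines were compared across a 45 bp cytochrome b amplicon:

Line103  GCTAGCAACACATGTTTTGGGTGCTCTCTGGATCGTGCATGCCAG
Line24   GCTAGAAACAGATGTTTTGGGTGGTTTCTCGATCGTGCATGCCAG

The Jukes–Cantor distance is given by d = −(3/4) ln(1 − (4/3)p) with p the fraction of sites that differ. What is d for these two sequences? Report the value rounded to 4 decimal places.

The sequences differ at positions 6 (C/A), 11 (C/G), 24 (C/G), 26 (C/T), 30 (G/C).
p = 5/45 = 0.111111.
d = −0.75 · ln(1 − (4/3)·0.111111) = −0.75 · ln(0.851852) = −0.75 · (-0.160342) = 0.1203.

0.1203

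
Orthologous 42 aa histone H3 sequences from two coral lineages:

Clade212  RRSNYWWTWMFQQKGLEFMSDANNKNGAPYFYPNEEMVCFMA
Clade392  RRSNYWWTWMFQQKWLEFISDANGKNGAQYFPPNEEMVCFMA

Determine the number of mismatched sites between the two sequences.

Mismatches occur at site 15 (G/W), site 19 (M/I), site 24 (N/G), site 29 (P/Q), site 32 (Y/P).
That gives 5 mismatches out of 42 aligned sites, so the Hamming distance is 5.

5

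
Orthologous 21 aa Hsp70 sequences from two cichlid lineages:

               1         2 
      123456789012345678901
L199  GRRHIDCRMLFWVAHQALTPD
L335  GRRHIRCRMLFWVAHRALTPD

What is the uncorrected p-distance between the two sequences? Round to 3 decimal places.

Mismatches occur at site 6 (D→R), site 16 (Q→R).
There are 2 differences over 21 sites, so p = 2/21 = 0.095.

0.095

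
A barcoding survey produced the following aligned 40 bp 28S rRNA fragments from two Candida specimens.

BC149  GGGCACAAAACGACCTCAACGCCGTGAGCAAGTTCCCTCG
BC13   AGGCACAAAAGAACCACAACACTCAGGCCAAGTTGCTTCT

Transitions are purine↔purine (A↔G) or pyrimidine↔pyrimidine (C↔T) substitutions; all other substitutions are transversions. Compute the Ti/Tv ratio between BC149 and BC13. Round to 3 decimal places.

Mismatches occur at site 1 (G/A, transition), site 11 (C/G, transversion), site 12 (G/A, transition), site 16 (T/A, transversion), site 21 (G/A, transition), site 23 (C/T, transition), site 24 (G/C, transversion), site 25 (T/A, transversion), site 27 (A/G, transition), site 28 (G/C, transversion), site 35 (C/G, transversion), site 37 (C/T, transition), site 40 (G/T, transversion).
Of the 13 differences, 6 transitions and 7 transversions, so Ti/Tv = 6/7 = 0.857.

0.857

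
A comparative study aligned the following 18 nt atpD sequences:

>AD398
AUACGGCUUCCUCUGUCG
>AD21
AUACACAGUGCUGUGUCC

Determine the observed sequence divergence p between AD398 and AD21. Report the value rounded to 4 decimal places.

0.3889

The sequences differ at positions 5 (G/A), 6 (G/C), 7 (C/A), 8 (U/G), 10 (C/G), 13 (C/G), 18 (G/C).
There are 7 differences over 18 sites, so p = 7/18 = 0.3889.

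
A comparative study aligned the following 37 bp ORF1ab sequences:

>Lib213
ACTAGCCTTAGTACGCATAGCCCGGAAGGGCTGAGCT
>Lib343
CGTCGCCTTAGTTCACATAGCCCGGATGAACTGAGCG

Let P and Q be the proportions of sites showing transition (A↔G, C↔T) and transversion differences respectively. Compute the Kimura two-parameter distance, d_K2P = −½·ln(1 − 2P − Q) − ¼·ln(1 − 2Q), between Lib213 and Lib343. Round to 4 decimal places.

The sequences differ at positions 1 (A/C, transversion), 2 (C/G, transversion), 4 (A/C, transversion), 13 (A/T, transversion), 15 (G/A, transition), 27 (A/T, transversion), 29 (G/A, transition), 30 (G/A, transition), 37 (T/G, transversion).
Of the 9 differences, 3 transitions and 6 transversions over 37 sites: P = 3/37 = 0.081081, Q = 6/37 = 0.162162.
d = −0.5·ln(0.675676) − 0.25·ln(0.675676) = −0.5·(-0.392042) − 0.25·(-0.392042) = 0.2940.

0.2940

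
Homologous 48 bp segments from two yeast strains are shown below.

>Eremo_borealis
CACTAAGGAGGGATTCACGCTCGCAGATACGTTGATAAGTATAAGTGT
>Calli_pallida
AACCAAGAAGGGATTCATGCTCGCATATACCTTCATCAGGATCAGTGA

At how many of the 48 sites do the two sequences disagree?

The sequences differ at positions 1 (C/A), 4 (T/C), 8 (G/A), 18 (C/T), 26 (G/T), 31 (G/C), 34 (G/C), 37 (A/C), 40 (T/G), 43 (A/C), 48 (T/A).
That gives 11 mismatches out of 48 aligned sites, so the Hamming distance is 11.

11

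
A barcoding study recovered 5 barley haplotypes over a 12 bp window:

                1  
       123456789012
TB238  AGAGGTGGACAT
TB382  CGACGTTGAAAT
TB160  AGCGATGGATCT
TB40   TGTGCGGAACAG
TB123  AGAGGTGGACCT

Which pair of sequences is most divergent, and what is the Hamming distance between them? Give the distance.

Pairwise Hamming distances:
  TB238 vs TB382: 4
  TB238 vs TB160: 4
  TB238 vs TB40: 6
  TB238 vs TB123: 1
  TB382 vs TB160: 7
  TB382 vs TB40: 9
  TB382 vs TB123: 5
  TB160 vs TB40: 8
  TB160 vs TB123: 3
  TB40 vs TB123: 7
The largest is 9, between TB382 and TB40.

9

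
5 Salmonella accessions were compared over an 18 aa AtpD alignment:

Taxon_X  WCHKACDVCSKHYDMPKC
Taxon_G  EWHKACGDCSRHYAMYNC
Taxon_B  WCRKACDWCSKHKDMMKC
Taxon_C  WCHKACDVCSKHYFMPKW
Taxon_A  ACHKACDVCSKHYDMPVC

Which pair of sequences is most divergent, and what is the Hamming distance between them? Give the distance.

10

Pairwise Hamming distances:
  Taxon_X vs Taxon_G: 8
  Taxon_X vs Taxon_B: 4
  Taxon_X vs Taxon_C: 2
  Taxon_X vs Taxon_A: 2
  Taxon_G vs Taxon_B: 10
  Taxon_G vs Taxon_C: 9
  Taxon_G vs Taxon_A: 8
  Taxon_B vs Taxon_C: 6
  Taxon_B vs Taxon_A: 6
  Taxon_C vs Taxon_A: 4
The largest is 10, between Taxon_G and Taxon_B.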